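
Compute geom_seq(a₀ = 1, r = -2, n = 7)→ a_0 = 1*(-2)^0 = 1
a_1 = 1*(-2)^1 = -2
a_2 = 1*(-2)^2 = 4
...
= [1, -2, 4, -8, 16, -32, 64]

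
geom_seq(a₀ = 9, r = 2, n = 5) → a_0 = 9*2^0 = 9
a_1 = 9*2^1 = 18
a_2 = 9*2^2 = 36
...
= [9, 18, 36, 72, 144]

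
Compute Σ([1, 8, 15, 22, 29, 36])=111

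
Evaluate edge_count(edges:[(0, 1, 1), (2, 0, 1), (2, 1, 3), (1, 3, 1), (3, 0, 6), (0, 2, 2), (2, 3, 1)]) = 7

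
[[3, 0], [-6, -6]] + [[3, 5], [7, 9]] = [[6, 5], [1, 3]]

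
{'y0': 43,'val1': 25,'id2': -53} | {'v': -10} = {'y0': 43, 'val1': 25, 'id2': -53, 'v': -10}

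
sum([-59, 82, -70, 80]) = 33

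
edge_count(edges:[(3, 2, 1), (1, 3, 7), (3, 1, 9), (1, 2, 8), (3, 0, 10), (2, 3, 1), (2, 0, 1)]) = 7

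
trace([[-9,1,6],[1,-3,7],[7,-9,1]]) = diagonal: (-9) + (-3) + 1
= -11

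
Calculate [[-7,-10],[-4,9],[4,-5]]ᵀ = [[-7, -4, 4], [-10, 9, -5]]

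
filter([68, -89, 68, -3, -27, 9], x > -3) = keep x where x > -3: 68✓, -89✗, 68✓, -3✗, -27✗, 9✓
= [68, 68, 9]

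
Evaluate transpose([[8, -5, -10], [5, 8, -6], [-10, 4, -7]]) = [[8, 5, -10], [-5, 8, 4], [-10, -6, -7]]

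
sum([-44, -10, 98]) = (-44) + (-10) + 98
= 44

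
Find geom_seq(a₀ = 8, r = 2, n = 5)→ a_0 = 8*2^0 = 8
a_1 = 8*2^1 = 16
a_2 = 8*2^2 = 32
...
= [8, 16, 32, 64, 128]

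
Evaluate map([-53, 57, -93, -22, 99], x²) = [2809, 3249, 8649, 484, 9801]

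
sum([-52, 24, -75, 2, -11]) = -112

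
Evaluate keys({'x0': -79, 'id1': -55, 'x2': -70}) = ['x0', 'id1', 'x2']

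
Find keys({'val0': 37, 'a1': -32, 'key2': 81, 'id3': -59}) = ['val0', 'a1', 'key2', 'id3']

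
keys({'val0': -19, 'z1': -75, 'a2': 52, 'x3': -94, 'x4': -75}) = ['val0', 'z1', 'a2', 'x3', 'x4']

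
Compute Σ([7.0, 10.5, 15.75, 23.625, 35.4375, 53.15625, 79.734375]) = 225.203125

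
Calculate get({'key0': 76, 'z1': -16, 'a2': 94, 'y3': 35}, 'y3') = 35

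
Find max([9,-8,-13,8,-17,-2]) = 9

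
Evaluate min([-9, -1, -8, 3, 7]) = -9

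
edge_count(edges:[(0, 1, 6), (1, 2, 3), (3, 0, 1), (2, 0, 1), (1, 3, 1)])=5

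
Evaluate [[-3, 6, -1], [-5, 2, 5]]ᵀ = [[-3, -5], [6, 2], [-1, 5]]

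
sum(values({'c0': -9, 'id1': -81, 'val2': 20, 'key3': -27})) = -97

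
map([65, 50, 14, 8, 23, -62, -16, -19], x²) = (65)²=4225, (50)²=2500, (14)²=196, (8)²=64, (23)²=529, (-62)²=3844, (-16)²=256, (-19)²=361
= [4225, 2500, 196, 64, 529, 3844, 256, 361]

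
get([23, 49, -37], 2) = -37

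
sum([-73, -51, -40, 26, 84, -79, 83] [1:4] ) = slice → [-51, -40, 26]
(-51) + (-40) + 26
= -65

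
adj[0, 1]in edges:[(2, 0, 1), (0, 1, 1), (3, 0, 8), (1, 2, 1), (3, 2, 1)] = 1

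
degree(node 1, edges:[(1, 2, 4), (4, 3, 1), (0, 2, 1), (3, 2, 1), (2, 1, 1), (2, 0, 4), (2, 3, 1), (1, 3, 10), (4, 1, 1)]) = incident: (1,2), (2,1), (1,3), (4,1)
= 4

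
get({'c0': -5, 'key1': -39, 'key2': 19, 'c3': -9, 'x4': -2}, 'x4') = -2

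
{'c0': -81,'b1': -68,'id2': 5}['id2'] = 5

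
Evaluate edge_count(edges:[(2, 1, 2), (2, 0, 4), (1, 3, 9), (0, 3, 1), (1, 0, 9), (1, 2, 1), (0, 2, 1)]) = 7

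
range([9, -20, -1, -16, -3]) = 29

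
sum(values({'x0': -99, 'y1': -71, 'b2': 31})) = (-99) + (-71) + 31
= -139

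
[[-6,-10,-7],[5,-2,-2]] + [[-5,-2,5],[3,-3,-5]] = [[-11, -12, -2], [8, -5, -7]]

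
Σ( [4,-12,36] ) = 4 + -12 + 36
= 28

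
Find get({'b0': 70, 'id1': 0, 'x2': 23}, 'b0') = 70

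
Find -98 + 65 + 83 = 50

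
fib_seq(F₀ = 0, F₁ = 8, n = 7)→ [0, 8, 8, 16, 24, 40, 64]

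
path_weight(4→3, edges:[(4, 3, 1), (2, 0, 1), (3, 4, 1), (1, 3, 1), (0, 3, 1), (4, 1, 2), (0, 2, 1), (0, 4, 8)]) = w(4→3)=1
= 1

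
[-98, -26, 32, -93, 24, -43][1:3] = [-26, 32]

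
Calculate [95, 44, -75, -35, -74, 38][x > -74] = [95, 44, -35, 38]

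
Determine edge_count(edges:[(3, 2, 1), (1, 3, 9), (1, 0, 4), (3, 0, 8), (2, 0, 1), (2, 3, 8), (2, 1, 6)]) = 7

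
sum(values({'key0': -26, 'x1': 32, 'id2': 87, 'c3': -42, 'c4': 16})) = (-26) + 32 + 87 + (-42) + 16
= 67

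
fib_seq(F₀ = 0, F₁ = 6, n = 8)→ [0, 6, 6, 12, 18, 30, 48, 78]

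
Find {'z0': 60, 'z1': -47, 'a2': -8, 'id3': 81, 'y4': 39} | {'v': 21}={'z0': 60, 'z1': -47, 'a2': -8, 'id3': 81, 'y4': 39, 'v': 21}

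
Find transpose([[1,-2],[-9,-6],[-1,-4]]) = [[1, -9, -1], [-2, -6, -4]]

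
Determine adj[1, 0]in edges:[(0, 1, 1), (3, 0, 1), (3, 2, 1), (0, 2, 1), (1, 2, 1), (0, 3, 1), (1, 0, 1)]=1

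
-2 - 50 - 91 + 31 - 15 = -127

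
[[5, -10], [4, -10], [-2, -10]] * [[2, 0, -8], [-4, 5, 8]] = [[50, -50, -120], [48, -50, -112], [36, -50, -64]]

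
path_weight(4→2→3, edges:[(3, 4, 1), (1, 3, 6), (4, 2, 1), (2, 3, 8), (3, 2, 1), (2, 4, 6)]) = w(4→2)=1 + w(2→3)=8
= 9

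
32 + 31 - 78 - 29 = -44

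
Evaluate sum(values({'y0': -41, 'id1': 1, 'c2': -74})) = (-41) + 1 + (-74)
= -114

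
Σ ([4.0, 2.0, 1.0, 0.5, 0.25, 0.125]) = 7.875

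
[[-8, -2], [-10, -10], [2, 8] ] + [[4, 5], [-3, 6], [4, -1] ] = [[-4, 3], [-13, -4], [6, 7]]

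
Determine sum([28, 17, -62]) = -17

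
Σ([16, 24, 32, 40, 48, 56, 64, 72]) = 16 + 24 + 32 + 40 + 48 + 56 + 64 + 72
= 352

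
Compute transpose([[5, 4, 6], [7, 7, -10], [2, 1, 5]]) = [[5, 7, 2], [4, 7, 1], [6, -10, 5]]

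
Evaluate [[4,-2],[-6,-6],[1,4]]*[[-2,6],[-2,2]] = C[0][0] = (4)*(-2) + (-2)*(-2) = -4
C[0][1] = (4)*(6) + (-2)*(2) = 20
C[1][0] = (-6)*(-2) + (-6)*(-2) = 24
C[1][1] = (-6)*(6) + (-6)*(2) = -48
C[2][0] = (1)*(-2) + (4)*(-2) = -10
C[2][1] = (1)*(6) + (4)*(2) = 14
= [[-4, 20], [24, -48], [-10, 14]]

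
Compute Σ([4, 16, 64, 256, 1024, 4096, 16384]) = 21844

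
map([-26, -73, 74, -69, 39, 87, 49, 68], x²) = [676, 5329, 5476, 4761, 1521, 7569, 2401, 4624]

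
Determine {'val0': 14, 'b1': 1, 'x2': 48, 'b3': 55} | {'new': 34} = {'val0': 14, 'b1': 1, 'x2': 48, 'b3': 55, 'new': 34}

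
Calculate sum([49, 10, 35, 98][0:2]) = slice → [49, 10]
49 + 10
= 59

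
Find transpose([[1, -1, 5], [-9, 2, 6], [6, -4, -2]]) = [[1, -9, 6], [-1, 2, -4], [5, 6, -2]]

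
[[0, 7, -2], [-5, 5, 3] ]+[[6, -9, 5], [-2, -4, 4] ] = [[6, -2, 3], [-7, 1, 7]]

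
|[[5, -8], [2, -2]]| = 6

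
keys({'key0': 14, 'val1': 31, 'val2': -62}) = ['key0', 'val1', 'val2']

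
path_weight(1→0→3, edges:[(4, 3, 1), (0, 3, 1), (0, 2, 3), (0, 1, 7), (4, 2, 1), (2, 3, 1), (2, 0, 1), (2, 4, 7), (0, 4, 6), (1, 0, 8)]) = w(1→0)=8 + w(0→3)=1
= 9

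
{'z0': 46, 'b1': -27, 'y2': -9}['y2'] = -9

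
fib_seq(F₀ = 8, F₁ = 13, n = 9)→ F_2 = F_1 + F_0 = 21
F_3 = F_2 + F_1 = 34
F_4 = F_3 + F_2 = 55
...
= [8, 13, 21, 34, 55, 89, 144, 233, 377]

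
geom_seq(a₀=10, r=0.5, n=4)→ a_0 = 10*0.5^0 = 10.0
a_1 = 10*0.5^1 = 5.0
a_2 = 10*0.5^2 = 2.5
...
= [10.0, 5.0, 2.5, 1.25]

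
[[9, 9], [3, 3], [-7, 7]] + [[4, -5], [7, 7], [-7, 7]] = [[13, 4], [10, 10], [-14, 14]]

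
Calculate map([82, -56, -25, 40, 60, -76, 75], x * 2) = 82*2=164, -56*2=-112, -25*2=-50, 40*2=80, 60*2=120, -76*2=-152, 75*2=150
= [164, -112, -50, 80, 120, -152, 150]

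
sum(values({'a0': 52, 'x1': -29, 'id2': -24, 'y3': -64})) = -65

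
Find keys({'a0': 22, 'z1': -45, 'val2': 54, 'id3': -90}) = ['a0', 'z1', 'val2', 'id3']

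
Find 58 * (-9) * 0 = 0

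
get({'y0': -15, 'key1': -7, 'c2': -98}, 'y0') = -15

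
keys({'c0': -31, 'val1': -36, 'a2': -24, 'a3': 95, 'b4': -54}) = ['c0', 'val1', 'a2', 'a3', 'b4']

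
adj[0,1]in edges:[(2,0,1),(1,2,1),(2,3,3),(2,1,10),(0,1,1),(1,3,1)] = 1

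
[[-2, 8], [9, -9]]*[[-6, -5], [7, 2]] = [[68, 26], [-117, -63]]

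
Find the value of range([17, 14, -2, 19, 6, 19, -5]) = 24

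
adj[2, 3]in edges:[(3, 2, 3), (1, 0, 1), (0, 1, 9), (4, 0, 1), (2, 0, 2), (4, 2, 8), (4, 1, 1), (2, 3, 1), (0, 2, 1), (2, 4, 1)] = 1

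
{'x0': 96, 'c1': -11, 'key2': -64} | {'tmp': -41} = {'x0': 96, 'c1': -11, 'key2': -64, 'tmp': -41}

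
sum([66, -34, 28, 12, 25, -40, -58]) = -1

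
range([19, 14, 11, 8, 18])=11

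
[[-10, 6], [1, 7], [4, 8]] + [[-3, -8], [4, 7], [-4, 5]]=[[-13, -2], [5, 14], [0, 13]]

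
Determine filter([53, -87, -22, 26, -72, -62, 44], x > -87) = keep x where x > -87: 53✓, -87✗, -22✓, 26✓, -72✓, -62✓, 44✓
= [53, -22, 26, -72, -62, 44]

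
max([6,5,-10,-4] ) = 6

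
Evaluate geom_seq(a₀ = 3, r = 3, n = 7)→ [3, 9, 27, 81, 243, 729, 2187]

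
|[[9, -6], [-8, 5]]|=(9)*(5) - (-6)*(-8)
= -3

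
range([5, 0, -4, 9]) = 13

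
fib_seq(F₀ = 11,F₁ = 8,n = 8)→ [11, 8, 19, 27, 46, 73, 119, 192]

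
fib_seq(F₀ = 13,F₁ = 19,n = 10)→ F_2 = F_1 + F_0 = 32
F_3 = F_2 + F_1 = 51
F_4 = F_3 + F_2 = 83
...
= [13, 19, 32, 51, 83, 134, 217, 351, 568, 919]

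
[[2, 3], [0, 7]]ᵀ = [[2, 0], [3, 7]]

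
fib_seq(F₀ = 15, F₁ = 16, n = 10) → F_2 = F_1 + F_0 = 31
F_3 = F_2 + F_1 = 47
F_4 = F_3 + F_2 = 78
...
= [15, 16, 31, 47, 78, 125, 203, 328, 531, 859]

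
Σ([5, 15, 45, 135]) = 5 + 15 + 45 + 135
= 200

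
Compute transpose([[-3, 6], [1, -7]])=[[-3, 1], [6, -7]]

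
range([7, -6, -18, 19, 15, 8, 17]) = 37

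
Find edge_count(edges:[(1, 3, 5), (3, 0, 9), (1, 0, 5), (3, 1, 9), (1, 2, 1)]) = 5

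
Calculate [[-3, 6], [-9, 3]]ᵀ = [[-3, -9], [6, 3]]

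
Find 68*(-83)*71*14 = -5610136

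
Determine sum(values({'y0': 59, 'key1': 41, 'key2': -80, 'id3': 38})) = 58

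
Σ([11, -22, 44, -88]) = -55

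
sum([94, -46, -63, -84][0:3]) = slice → [94, -46, -63]
94 + (-46) + (-63)
= -15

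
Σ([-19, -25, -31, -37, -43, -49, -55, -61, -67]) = (-19) + (-25) + (-31) + (-37) + (-43) + (-49) + (-55) + (-61) + (-67)
= -387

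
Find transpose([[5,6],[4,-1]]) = [[5, 4], [6, -1]]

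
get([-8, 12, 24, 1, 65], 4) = 65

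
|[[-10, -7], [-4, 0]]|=(-10)*(0) - (-7)*(-4)
= -28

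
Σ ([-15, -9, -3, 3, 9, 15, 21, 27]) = 48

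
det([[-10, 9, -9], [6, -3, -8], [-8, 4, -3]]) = 328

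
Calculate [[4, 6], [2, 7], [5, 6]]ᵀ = [[4, 2, 5], [6, 7, 6]]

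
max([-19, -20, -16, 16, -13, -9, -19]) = 16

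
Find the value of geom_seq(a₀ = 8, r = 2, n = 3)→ a_0 = 8*2^0 = 8
a_1 = 8*2^1 = 16
a_2 = 8*2^2 = 32
= [8, 16, 32]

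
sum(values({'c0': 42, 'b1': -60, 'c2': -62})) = -80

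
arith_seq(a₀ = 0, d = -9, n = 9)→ a_0 = 0 + 0*-9 = 0
a_1 = 0 + 1*-9 = -9
a_2 = 0 + 2*-9 = -18
...
= [0, -9, -18, -27, -36, -45, -54, -63, -72]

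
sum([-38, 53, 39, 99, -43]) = 110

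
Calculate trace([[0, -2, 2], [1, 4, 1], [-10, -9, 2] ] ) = 6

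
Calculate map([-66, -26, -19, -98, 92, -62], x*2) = -66*2=-132, -26*2=-52, -19*2=-38, -98*2=-196, 92*2=184, -62*2=-124
= [-132, -52, -38, -196, 184, -124]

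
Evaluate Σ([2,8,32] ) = 42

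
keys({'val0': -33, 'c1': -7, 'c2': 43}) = ['val0', 'c1', 'c2']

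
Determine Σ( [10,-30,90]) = 70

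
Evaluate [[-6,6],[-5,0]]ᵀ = [[-6, -5], [6, 0]]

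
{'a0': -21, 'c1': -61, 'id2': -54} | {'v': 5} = {'a0': -21, 'c1': -61, 'id2': -54, 'v': 5}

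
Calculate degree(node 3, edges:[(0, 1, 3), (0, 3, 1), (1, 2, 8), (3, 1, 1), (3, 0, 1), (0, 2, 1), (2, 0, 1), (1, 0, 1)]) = incident: (0,3), (3,1), (3,0)
= 3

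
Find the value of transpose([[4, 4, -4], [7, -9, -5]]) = [[4, 7], [4, -9], [-4, -5]]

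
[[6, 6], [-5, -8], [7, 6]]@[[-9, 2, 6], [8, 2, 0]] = [[-6, 24, 36], [-19, -26, -30], [-15, 26, 42]]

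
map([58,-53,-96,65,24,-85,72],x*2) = 58*2=116, -53*2=-106, -96*2=-192, 65*2=130, 24*2=48, -85*2=-170, 72*2=144
= [116, -106, -192, 130, 48, -170, 144]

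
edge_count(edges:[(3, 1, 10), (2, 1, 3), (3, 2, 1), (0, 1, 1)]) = 4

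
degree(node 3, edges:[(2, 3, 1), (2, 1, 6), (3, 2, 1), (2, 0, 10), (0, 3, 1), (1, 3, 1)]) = incident: (2,3), (3,2), (0,3), (1,3)
= 4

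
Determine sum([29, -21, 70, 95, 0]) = 29 + (-21) + 70 + 95 + 0
= 173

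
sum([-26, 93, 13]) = (-26) + 93 + 13
= 80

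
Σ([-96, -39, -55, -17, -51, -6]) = (-96) + (-39) + (-55) + (-17) + (-51) + (-6)
= -264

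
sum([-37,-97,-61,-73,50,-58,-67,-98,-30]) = -471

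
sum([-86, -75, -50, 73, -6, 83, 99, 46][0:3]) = -211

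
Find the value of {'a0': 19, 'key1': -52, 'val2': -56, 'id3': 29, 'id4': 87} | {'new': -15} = {'a0': 19, 'key1': -52, 'val2': -56, 'id3': 29, 'id4': 87, 'new': -15}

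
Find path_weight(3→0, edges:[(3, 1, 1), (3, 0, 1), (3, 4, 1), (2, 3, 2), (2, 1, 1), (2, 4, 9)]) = 1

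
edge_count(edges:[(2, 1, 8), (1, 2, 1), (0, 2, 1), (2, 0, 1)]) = 4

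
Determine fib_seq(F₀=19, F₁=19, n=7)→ [19, 19, 38, 57, 95, 152, 247]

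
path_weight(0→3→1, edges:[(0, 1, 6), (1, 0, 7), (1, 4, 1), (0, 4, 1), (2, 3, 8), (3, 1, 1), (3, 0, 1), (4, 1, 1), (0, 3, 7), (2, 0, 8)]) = w(0→3)=7 + w(3→1)=1
= 8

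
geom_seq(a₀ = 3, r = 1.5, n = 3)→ [3.0, 4.5, 6.75]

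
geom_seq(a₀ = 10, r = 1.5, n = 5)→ [10.0, 15.0, 22.5, 33.75, 50.625]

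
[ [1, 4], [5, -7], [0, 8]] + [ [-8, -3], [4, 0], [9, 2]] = [[-7, 1], [9, -7], [9, 10]]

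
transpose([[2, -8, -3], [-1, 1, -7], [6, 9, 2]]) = [[2, -1, 6], [-8, 1, 9], [-3, -7, 2]]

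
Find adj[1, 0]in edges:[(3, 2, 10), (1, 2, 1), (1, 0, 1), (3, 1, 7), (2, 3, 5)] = 1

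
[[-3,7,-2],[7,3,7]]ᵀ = [[-3, 7], [7, 3], [-2, 7]]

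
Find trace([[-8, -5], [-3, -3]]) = diagonal: (-8) + (-3)
= -11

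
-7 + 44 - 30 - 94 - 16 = -103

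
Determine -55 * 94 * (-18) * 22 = 2047320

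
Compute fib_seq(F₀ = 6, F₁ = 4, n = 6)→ [6, 4, 10, 14, 24, 38]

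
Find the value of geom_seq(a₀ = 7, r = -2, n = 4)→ a_0 = 7*(-2)^0 = 7
a_1 = 7*(-2)^1 = -14
a_2 = 7*(-2)^2 = 28
...
= [7, -14, 28, -56]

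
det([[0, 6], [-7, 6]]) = 42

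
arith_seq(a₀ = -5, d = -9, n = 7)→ a_0 = -5 + 0*-9 = -5
a_1 = -5 + 1*-9 = -14
a_2 = -5 + 2*-9 = -23
...
= [-5, -14, -23, -32, -41, -50, -59]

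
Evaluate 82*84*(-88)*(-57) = 34550208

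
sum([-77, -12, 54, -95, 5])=(-77) + (-12) + 54 + (-95) + 5
= -125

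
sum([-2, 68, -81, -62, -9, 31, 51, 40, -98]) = (-2) + 68 + (-81) + (-62) + (-9) + 31 + 51 + 40 + (-98)
= -62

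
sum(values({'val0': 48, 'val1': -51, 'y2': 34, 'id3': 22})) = 48 + (-51) + 34 + 22
= 53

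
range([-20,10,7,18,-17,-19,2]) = 38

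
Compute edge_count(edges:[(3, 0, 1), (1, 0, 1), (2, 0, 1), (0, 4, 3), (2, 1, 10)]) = 5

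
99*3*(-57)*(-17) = 287793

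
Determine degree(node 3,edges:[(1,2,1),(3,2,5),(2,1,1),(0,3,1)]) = incident: (3,2), (0,3)
= 2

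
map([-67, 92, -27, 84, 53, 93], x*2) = -67*2=-134, 92*2=184, -27*2=-54, 84*2=168, 53*2=106, 93*2=186
= [-134, 184, -54, 168, 106, 186]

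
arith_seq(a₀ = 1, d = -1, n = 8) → a_0 = 1 + 0*-1 = 1
a_1 = 1 + 1*-1 = 0
a_2 = 1 + 2*-1 = -1
...
= [1, 0, -1, -2, -3, -4, -5, -6]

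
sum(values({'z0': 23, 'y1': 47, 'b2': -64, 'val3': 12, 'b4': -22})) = 23 + 47 + (-64) + 12 + (-22)
= -4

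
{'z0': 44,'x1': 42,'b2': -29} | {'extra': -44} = {'z0': 44, 'x1': 42, 'b2': -29, 'extra': -44}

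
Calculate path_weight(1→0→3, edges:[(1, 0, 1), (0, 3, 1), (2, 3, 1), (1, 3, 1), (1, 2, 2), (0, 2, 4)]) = w(1→0)=1 + w(0→3)=1
= 2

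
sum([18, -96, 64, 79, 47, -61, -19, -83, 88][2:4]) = slice → [64, 79]
64 + 79
= 143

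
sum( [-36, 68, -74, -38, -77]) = (-36) + 68 + (-74) + (-38) + (-77)
= -157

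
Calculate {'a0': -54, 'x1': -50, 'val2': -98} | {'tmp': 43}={'a0': -54, 'x1': -50, 'val2': -98, 'tmp': 43}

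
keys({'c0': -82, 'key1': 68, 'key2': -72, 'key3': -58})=['c0', 'key1', 'key2', 'key3']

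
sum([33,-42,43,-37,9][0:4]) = -3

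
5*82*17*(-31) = -216070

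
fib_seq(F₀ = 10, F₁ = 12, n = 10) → F_2 = F_1 + F_0 = 22
F_3 = F_2 + F_1 = 34
F_4 = F_3 + F_2 = 56
...
= [10, 12, 22, 34, 56, 90, 146, 236, 382, 618]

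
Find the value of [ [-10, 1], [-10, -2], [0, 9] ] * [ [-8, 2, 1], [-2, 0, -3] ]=C[0][0] = (-10)*(-8) + (1)*(-2) = 78
C[0][1] = (-10)*(2) + (1)*(0) = -20
C[0][2] = (-10)*(1) + (1)*(-3) = -13
C[1][0] = (-10)*(-8) + (-2)*(-2) = 84
C[1][1] = (-10)*(2) + (-2)*(0) = -20
C[1][2] = (-10)*(1) + (-2)*(-3) = -4
... (3 more cells)
= [[78, -20, -13], [84, -20, -4], [-18, 0, -27]]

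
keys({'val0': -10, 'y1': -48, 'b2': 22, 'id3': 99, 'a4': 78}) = ['val0', 'y1', 'b2', 'id3', 'a4']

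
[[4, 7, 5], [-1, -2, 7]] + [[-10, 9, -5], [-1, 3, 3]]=[[-6, 16, 0], [-2, 1, 10]]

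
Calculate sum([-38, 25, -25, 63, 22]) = 47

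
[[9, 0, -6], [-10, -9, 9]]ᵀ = [[9, -10], [0, -9], [-6, 9]]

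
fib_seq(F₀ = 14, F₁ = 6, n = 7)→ F_2 = F_1 + F_0 = 20
F_3 = F_2 + F_1 = 26
F_4 = F_3 + F_2 = 46
...
= [14, 6, 20, 26, 46, 72, 118]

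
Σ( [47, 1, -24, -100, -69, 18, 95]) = -32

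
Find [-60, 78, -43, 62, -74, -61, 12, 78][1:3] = [78, -43]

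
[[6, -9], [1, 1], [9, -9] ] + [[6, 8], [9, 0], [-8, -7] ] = [[12, -1], [10, 1], [1, -16]]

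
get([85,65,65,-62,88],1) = 65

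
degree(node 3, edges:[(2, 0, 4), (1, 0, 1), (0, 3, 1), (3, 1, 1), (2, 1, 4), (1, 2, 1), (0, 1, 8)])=incident: (0,3), (3,1)
= 2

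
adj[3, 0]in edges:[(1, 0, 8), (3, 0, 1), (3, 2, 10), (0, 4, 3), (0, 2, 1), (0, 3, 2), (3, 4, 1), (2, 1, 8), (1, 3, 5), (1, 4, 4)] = 1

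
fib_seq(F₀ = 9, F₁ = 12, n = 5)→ F_2 = F_1 + F_0 = 21
F_3 = F_2 + F_1 = 33
F_4 = F_3 + F_2 = 54
= [9, 12, 21, 33, 54]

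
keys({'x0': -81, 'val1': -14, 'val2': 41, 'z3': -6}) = ['x0', 'val1', 'val2', 'z3']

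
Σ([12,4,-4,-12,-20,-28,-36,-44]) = 12 + 4 + (-4) + (-12) + (-20) + (-28) + (-36) + (-44)
= -128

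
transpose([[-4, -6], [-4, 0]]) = [[-4, -4], [-6, 0]]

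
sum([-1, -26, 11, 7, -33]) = -42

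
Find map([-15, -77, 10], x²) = [225, 5929, 100]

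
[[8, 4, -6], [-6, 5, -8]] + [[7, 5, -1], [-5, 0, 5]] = [[15, 9, -7], [-11, 5, -3]]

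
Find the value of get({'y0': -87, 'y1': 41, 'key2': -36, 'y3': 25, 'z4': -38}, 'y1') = 41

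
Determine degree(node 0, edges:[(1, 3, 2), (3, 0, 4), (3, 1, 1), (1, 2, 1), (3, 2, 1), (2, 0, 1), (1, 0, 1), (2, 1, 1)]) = incident: (3,0), (2,0), (1,0)
= 3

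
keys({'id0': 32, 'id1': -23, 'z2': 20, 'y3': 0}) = ['id0', 'id1', 'z2', 'y3']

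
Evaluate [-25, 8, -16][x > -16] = keep x where x > -16: -25✗, 8✓, -16✗
= [8]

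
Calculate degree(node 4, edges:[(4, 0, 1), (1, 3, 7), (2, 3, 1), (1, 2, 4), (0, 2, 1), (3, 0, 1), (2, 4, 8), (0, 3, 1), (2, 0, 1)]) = incident: (4,0), (2,4)
= 2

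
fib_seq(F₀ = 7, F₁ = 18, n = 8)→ F_2 = F_1 + F_0 = 25
F_3 = F_2 + F_1 = 43
F_4 = F_3 + F_2 = 68
...
= [7, 18, 25, 43, 68, 111, 179, 290]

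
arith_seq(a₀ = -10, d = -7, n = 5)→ a_0 = -10 + 0*-7 = -10
a_1 = -10 + 1*-7 = -17
a_2 = -10 + 2*-7 = -24
...
= [-10, -17, -24, -31, -38]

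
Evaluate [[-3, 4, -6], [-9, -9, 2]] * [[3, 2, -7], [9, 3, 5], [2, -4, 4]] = C[0][0] = (-3)*(3) + (4)*(9) + (-6)*(2) = 15
C[0][1] = (-3)*(2) + (4)*(3) + (-6)*(-4) = 30
C[0][2] = (-3)*(-7) + (4)*(5) + (-6)*(4) = 17
C[1][0] = (-9)*(3) + (-9)*(9) + (2)*(2) = -104
C[1][1] = (-9)*(2) + (-9)*(3) + (2)*(-4) = -53
C[1][2] = (-9)*(-7) + (-9)*(5) + (2)*(4) = 26
= [[15, 30, 17], [-104, -53, 26]]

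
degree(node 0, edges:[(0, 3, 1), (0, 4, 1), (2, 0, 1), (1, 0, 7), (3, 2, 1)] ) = 4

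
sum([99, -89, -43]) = -33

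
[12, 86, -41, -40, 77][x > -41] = keep x where x > -41: 12✓, 86✓, -41✗, -40✓, 77✓
= [12, 86, -40, 77]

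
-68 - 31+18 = -81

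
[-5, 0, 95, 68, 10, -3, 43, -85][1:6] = [0, 95, 68, 10, -3]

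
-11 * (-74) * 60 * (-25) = -1221000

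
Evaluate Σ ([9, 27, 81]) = 117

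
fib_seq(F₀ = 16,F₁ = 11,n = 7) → F_2 = F_1 + F_0 = 27
F_3 = F_2 + F_1 = 38
F_4 = F_3 + F_2 = 65
...
= [16, 11, 27, 38, 65, 103, 168]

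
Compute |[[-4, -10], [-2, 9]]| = (-4)*(9) - (-10)*(-2)
= -56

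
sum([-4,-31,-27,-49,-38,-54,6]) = (-4) + (-31) + (-27) + (-49) + (-38) + (-54) + 6
= -197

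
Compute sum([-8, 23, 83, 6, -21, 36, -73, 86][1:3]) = slice → [23, 83]
23 + 83
= 106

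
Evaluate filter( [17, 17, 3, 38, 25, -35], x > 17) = [38, 25]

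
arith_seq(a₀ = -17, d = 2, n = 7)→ a_0 = -17 + 0*2 = -17
a_1 = -17 + 1*2 = -15
a_2 = -17 + 2*2 = -13
...
= [-17, -15, -13, -11, -9, -7, -5]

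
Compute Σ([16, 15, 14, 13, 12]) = 70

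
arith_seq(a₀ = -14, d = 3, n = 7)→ a_0 = -14 + 0*3 = -14
a_1 = -14 + 1*3 = -11
a_2 = -14 + 2*3 = -8
...
= [-14, -11, -8, -5, -2, 1, 4]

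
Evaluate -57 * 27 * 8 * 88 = -1083456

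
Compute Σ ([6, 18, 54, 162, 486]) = 726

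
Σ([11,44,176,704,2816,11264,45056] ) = 60071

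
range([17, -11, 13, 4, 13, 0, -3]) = 28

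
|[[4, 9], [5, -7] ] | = (4)*(-7) - (9)*(5)
= -73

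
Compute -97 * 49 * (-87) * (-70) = -28945770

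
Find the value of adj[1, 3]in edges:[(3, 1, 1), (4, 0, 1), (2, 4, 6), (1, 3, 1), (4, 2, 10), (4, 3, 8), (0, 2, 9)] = 1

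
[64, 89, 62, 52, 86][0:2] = [64, 89]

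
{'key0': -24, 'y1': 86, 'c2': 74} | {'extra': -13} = {'key0': -24, 'y1': 86, 'c2': 74, 'extra': -13}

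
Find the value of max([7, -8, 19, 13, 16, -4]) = 19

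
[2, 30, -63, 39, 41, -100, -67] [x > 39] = [41]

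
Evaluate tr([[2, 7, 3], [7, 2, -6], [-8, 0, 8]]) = diagonal: 2 + 2 + 8
= 12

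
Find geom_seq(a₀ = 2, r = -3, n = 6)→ a_0 = 2*(-3)^0 = 2
a_1 = 2*(-3)^1 = -6
a_2 = 2*(-3)^2 = 18
...
= [2, -6, 18, -54, 162, -486]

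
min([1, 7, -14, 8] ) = -14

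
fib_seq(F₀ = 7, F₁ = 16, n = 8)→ [7, 16, 23, 39, 62, 101, 163, 264]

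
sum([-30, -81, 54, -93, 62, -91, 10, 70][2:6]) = slice → [54, -93, 62, -91]
54 + (-93) + 62 + (-91)
= -68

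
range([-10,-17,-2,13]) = 30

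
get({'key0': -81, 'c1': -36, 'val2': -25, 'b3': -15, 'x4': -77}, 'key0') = -81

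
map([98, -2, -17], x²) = (98)²=9604, (-2)²=4, (-17)²=289
= [9604, 4, 289]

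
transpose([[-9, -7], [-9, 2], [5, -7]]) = [[-9, -9, 5], [-7, 2, -7]]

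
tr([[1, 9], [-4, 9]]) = 10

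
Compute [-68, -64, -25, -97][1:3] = [-64, -25]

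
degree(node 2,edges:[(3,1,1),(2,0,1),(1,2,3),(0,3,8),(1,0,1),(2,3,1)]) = 3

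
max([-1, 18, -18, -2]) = 18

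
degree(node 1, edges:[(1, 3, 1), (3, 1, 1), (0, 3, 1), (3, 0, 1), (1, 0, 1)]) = 3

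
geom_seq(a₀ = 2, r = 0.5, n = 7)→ a_0 = 2*0.5^0 = 2.0
a_1 = 2*0.5^1 = 1.0
a_2 = 2*0.5^2 = 0.5
...
= [2.0, 1.0, 0.5, 0.25, 0.125, 0.0625, 0.03125]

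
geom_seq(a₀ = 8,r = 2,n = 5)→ [8, 16, 32, 64, 128]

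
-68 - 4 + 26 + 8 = -38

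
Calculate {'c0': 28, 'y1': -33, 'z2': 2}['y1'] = -33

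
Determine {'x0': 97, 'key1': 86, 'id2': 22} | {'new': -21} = {'x0': 97, 'key1': 86, 'id2': 22, 'new': -21}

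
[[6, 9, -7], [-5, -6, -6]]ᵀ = [[6, -5], [9, -6], [-7, -6]]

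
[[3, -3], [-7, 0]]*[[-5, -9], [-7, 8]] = [[6, -51], [35, 63]]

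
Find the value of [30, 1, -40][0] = 30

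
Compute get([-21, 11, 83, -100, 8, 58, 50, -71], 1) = 11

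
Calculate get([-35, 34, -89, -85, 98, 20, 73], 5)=20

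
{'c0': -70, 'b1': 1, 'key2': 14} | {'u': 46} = {'c0': -70, 'b1': 1, 'key2': 14, 'u': 46}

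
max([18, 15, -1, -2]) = 18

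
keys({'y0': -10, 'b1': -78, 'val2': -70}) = ['y0', 'b1', 'val2']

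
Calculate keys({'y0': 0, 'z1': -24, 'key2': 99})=['y0', 'z1', 'key2']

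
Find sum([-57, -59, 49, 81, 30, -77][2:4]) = slice → [49, 81]
49 + 81
= 130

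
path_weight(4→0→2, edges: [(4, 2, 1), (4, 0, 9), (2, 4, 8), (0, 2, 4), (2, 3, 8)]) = 13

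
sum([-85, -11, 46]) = -50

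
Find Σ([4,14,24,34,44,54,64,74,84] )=4 + 14 + 24 + 34 + 44 + 54 + 64 + 74 + 84
= 396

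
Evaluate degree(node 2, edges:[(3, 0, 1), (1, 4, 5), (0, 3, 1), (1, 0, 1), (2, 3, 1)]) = 1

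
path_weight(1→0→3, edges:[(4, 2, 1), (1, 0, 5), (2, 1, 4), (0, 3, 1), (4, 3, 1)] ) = w(1→0)=5 + w(0→3)=1
= 6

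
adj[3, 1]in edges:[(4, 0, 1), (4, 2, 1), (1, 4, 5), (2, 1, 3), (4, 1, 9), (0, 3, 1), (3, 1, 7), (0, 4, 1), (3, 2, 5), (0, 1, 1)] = 7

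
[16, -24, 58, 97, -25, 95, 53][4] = -25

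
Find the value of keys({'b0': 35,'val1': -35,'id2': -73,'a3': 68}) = ['b0', 'val1', 'id2', 'a3']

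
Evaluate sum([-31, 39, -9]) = (-31) + 39 + (-9)
= -1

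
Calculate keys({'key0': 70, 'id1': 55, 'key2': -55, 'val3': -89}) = ['key0', 'id1', 'key2', 'val3']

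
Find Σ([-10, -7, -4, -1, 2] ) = -20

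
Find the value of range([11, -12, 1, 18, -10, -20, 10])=38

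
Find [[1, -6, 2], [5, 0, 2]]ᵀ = [[1, 5], [-6, 0], [2, 2]]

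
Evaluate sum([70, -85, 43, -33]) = 70 + (-85) + 43 + (-33)
= -5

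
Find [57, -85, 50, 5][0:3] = [57, -85, 50]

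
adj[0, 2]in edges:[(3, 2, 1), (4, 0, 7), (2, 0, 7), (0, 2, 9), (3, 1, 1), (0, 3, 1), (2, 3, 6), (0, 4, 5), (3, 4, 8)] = 9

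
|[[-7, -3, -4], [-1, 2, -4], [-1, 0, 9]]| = (1)*(-7)*det([[2, -4], [0, 9]]) + (-1)*(-3)*det([[-1, -4], [-1, 9]]) + (1)*(-4)*det([[-1, 2], [-1, 0]])
= -126 + -39 + -8
= -173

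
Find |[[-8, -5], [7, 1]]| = (-8)*(1) - (-5)*(7)
= 27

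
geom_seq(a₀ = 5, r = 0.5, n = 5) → a_0 = 5*0.5^0 = 5.0
a_1 = 5*0.5^1 = 2.5
a_2 = 5*0.5^2 = 1.25
...
= [5.0, 2.5, 1.25, 0.625, 0.3125]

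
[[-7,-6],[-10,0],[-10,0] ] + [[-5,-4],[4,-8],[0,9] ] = [[-12, -10], [-6, -8], [-10, 9]]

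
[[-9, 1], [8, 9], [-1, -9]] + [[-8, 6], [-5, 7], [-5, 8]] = [[-17, 7], [3, 16], [-6, -1]]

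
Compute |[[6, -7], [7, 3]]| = (6)*(3) - (-7)*(7)
= 67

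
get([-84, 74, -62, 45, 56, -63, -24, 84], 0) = -84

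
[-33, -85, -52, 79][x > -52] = keep x where x > -52: -33✓, -85✗, -52✗, 79✓
= [-33, 79]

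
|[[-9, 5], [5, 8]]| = (-9)*(8) - (5)*(5)
= -97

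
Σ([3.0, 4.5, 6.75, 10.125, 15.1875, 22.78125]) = 62.34375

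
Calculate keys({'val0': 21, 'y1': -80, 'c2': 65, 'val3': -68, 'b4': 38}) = ['val0', 'y1', 'c2', 'val3', 'b4']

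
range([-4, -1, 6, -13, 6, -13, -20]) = 26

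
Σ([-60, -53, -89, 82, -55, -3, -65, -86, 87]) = -242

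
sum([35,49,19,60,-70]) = 93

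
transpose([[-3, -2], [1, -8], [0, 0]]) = [[-3, 1, 0], [-2, -8, 0]]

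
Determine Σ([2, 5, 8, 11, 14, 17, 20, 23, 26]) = 126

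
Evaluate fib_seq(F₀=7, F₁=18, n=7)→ [7, 18, 25, 43, 68, 111, 179]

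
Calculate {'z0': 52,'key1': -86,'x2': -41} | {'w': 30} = {'z0': 52, 'key1': -86, 'x2': -41, 'w': 30}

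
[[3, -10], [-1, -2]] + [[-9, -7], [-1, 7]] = [[-6, -17], [-2, 5]]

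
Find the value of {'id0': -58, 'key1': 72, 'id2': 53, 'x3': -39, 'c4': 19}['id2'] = 53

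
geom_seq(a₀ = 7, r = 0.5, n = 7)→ [7.0, 3.5, 1.75, 0.875, 0.4375, 0.21875, 0.109375]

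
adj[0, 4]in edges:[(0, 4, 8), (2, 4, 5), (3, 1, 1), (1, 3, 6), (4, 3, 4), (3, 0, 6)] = 8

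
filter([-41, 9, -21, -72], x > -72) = [-41, 9, -21]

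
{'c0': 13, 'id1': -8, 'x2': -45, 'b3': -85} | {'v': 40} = {'c0': 13, 'id1': -8, 'x2': -45, 'b3': -85, 'v': 40}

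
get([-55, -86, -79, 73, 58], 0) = -55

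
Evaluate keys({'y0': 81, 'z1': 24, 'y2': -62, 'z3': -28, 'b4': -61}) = ['y0', 'z1', 'y2', 'z3', 'b4']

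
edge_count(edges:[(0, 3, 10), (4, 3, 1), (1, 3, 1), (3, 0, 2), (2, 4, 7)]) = 5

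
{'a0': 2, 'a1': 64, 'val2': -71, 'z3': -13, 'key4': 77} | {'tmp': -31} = {'a0': 2, 'a1': 64, 'val2': -71, 'z3': -13, 'key4': 77, 'tmp': -31}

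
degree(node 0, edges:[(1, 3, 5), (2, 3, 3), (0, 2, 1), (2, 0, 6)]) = incident: (0,2), (2,0)
= 2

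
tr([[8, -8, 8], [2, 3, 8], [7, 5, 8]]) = 19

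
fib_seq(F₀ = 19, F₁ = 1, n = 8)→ F_2 = F_1 + F_0 = 20
F_3 = F_2 + F_1 = 21
F_4 = F_3 + F_2 = 41
...
= [19, 1, 20, 21, 41, 62, 103, 165]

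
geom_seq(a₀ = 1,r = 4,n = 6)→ [1, 4, 16, 64, 256, 1024]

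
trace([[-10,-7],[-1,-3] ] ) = -13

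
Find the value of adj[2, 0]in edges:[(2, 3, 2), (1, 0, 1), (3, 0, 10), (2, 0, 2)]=2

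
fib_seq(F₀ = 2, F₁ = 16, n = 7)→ F_2 = F_1 + F_0 = 18
F_3 = F_2 + F_1 = 34
F_4 = F_3 + F_2 = 52
...
= [2, 16, 18, 34, 52, 86, 138]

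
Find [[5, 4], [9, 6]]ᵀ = [[5, 9], [4, 6]]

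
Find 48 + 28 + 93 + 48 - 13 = 204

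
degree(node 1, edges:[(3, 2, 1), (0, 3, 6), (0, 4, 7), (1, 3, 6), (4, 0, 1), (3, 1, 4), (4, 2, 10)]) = incident: (1,3), (3,1)
= 2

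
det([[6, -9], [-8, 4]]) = -48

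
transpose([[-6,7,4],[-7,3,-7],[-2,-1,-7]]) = [[-6, -7, -2], [7, 3, -1], [4, -7, -7]]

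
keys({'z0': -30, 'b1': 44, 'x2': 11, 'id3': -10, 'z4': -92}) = ['z0', 'b1', 'x2', 'id3', 'z4']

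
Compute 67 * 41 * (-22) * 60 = -3626040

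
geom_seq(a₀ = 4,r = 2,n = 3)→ a_0 = 4*2^0 = 4
a_1 = 4*2^1 = 8
a_2 = 4*2^2 = 16
= [4, 8, 16]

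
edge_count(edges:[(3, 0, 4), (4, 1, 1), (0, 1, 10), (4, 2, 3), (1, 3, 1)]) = 5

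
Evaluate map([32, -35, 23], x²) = [1024, 1225, 529]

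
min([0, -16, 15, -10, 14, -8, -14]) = -16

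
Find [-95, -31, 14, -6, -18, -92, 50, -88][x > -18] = [14, -6, 50]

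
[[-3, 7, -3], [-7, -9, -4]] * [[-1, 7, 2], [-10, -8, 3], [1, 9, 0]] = C[0][0] = (-3)*(-1) + (7)*(-10) + (-3)*(1) = -70
C[0][1] = (-3)*(7) + (7)*(-8) + (-3)*(9) = -104
C[0][2] = (-3)*(2) + (7)*(3) + (-3)*(0) = 15
C[1][0] = (-7)*(-1) + (-9)*(-10) + (-4)*(1) = 93
C[1][1] = (-7)*(7) + (-9)*(-8) + (-4)*(9) = -13
C[1][2] = (-7)*(2) + (-9)*(3) + (-4)*(0) = -41
= [[-70, -104, 15], [93, -13, -41]]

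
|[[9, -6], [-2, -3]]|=(9)*(-3) - (-6)*(-2)
= -39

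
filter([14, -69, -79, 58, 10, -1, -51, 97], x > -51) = keep x where x > -51: 14✓, -69✗, -79✗, 58✓, 10✓, -1✓, -51✗, 97✓
= [14, 58, 10, -1, 97]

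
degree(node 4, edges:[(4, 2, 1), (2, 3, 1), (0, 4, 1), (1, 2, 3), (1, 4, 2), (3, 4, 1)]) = incident: (4,2), (0,4), (1,4), (3,4)
= 4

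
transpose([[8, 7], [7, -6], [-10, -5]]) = [[8, 7, -10], [7, -6, -5]]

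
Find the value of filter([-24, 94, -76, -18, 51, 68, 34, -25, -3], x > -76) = keep x where x > -76: -24✓, 94✓, -76✗, -18✓, 51✓, 68✓, 34✓, -25✓, -3✓
= [-24, 94, -18, 51, 68, 34, -25, -3]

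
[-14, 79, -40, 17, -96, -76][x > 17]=[79]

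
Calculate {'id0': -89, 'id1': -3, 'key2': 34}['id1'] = -3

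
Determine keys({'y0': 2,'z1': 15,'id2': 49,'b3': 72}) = ['y0', 'z1', 'id2', 'b3']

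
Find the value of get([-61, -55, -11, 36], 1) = -55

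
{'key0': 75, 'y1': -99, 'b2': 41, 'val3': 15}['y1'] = -99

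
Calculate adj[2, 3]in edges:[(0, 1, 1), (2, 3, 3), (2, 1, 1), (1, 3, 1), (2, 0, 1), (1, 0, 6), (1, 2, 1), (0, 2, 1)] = 3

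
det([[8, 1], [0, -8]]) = (8)*(-8) - (1)*(0)
= -64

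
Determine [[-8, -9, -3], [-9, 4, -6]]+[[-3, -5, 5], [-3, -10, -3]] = [[-11, -14, 2], [-12, -6, -9]]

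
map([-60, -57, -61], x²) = [3600, 3249, 3721]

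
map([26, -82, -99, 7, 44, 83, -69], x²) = [676, 6724, 9801, 49, 1936, 6889, 4761]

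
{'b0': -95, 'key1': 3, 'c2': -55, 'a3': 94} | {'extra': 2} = {'b0': -95, 'key1': 3, 'c2': -55, 'a3': 94, 'extra': 2}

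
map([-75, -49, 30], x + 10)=-75+10=-65, -49+10=-39, 30+10=40
= [-65, -39, 40]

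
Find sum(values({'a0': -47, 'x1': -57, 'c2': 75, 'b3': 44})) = 15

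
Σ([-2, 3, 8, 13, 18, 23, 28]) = 91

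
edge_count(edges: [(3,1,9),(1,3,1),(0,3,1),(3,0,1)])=4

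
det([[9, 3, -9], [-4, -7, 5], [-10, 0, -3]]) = 633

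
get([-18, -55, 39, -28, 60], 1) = -55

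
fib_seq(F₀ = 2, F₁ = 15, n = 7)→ [2, 15, 17, 32, 49, 81, 130]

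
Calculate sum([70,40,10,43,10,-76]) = 97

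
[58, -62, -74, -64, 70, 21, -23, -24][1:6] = [-62, -74, -64, 70, 21]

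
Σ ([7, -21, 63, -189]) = 7 + -21 + 63 + -189
= -140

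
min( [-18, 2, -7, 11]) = -18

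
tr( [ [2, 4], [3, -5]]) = -3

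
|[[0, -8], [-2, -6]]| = -16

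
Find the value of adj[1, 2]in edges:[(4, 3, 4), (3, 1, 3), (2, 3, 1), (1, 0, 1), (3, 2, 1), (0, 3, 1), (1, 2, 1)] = 1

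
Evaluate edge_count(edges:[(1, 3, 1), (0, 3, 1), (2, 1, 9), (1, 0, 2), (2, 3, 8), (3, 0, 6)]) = 6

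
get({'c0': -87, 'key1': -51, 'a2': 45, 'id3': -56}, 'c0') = -87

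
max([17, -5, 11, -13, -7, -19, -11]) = 17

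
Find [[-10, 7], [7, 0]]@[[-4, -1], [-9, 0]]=C[0][0] = (-10)*(-4) + (7)*(-9) = -23
C[0][1] = (-10)*(-1) + (7)*(0) = 10
C[1][0] = (7)*(-4) + (0)*(-9) = -28
C[1][1] = (7)*(-1) + (0)*(0) = -7
= [[-23, 10], [-28, -7]]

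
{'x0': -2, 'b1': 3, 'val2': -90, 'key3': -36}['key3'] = -36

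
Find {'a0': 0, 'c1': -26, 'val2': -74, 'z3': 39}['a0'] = 0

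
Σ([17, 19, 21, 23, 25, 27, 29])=161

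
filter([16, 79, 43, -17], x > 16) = [79, 43]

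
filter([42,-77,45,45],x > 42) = [45, 45]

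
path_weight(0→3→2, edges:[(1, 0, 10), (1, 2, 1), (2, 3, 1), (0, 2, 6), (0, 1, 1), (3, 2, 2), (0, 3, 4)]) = 6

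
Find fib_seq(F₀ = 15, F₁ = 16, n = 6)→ F_2 = F_1 + F_0 = 31
F_3 = F_2 + F_1 = 47
F_4 = F_3 + F_2 = 78
...
= [15, 16, 31, 47, 78, 125]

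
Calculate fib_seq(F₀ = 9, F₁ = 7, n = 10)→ [9, 7, 16, 23, 39, 62, 101, 163, 264, 427]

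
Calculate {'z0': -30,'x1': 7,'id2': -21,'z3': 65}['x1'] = 7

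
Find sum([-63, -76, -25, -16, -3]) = (-63) + (-76) + (-25) + (-16) + (-3)
= -183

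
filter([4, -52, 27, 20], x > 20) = [27]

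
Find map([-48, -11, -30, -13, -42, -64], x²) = (-48)²=2304, (-11)²=121, (-30)²=900, (-13)²=169, (-42)²=1764, (-64)²=4096
= [2304, 121, 900, 169, 1764, 4096]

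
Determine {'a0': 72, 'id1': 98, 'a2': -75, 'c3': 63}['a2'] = -75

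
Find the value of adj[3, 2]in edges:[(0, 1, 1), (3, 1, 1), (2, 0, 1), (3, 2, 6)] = 6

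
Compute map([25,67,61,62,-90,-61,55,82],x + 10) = [35, 77, 71, 72, -80, -51, 65, 92]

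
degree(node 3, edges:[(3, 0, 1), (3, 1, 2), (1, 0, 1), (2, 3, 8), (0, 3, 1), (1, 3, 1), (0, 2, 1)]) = 5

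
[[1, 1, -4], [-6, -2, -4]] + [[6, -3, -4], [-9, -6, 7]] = [[7, -2, -8], [-15, -8, 3]]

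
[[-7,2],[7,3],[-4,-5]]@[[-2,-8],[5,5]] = C[0][0] = (-7)*(-2) + (2)*(5) = 24
C[0][1] = (-7)*(-8) + (2)*(5) = 66
C[1][0] = (7)*(-2) + (3)*(5) = 1
C[1][1] = (7)*(-8) + (3)*(5) = -41
C[2][0] = (-4)*(-2) + (-5)*(5) = -17
C[2][1] = (-4)*(-8) + (-5)*(5) = 7
= [[24, 66], [1, -41], [-17, 7]]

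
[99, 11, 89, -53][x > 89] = [99]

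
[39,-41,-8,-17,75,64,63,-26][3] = -17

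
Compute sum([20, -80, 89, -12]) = 17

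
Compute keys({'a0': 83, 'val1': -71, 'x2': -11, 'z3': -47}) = ['a0', 'val1', 'x2', 'z3']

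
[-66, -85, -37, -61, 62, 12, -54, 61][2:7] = [-37, -61, 62, 12, -54]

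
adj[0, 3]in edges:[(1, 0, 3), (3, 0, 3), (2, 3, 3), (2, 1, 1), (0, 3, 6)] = 6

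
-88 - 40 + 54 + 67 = -7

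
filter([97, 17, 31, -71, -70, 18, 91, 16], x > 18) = keep x where x > 18: 97✓, 17✗, 31✓, -71✗, -70✗, 18✗, 91✓, 16✗
= [97, 31, 91]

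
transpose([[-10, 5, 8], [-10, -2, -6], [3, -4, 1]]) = [[-10, -10, 3], [5, -2, -4], [8, -6, 1]]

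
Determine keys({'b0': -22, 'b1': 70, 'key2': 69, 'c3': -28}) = ['b0', 'b1', 'key2', 'c3']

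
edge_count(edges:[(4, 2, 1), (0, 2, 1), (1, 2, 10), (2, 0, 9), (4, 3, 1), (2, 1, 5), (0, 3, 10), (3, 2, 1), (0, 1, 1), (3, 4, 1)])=10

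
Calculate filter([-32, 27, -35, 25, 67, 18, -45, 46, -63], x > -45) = [-32, 27, -35, 25, 67, 18, 46]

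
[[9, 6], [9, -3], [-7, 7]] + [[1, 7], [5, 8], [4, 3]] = [[10, 13], [14, 5], [-3, 10]]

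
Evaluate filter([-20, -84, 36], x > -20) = [36]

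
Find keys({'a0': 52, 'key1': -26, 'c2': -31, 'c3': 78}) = ['a0', 'key1', 'c2', 'c3']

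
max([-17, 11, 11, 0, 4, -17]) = 11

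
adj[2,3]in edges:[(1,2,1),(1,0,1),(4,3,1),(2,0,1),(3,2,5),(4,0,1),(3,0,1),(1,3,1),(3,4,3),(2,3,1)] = 1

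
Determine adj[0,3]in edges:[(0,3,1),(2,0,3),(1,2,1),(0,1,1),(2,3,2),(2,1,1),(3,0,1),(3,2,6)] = 1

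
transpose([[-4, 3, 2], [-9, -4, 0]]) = [[-4, -9], [3, -4], [2, 0]]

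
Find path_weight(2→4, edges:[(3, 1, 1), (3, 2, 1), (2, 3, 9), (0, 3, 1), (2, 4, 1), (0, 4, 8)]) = 1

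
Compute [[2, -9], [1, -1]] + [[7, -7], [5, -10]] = [[9, -16], [6, -11]]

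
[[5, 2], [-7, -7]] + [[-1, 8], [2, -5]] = [[4, 10], [-5, -12]]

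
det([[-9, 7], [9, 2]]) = (-9)*(2) - (7)*(9)
= -81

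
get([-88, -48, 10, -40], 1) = -48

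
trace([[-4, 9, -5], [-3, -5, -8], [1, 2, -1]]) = -10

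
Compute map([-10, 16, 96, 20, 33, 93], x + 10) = -10+10=0, 16+10=26, 96+10=106, 20+10=30, 33+10=43, 93+10=103
= [0, 26, 106, 30, 43, 103]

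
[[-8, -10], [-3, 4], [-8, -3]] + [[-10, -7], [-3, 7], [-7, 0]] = [[-18, -17], [-6, 11], [-15, -3]]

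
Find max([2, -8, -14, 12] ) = 12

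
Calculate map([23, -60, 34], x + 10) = 23+10=33, -60+10=-50, 34+10=44
= [33, -50, 44]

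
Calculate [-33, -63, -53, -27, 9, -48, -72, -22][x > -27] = [9, -22]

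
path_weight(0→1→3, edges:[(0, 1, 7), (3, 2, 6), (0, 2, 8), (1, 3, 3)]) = 10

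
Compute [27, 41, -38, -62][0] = 27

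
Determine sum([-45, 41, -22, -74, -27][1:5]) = -82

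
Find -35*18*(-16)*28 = 282240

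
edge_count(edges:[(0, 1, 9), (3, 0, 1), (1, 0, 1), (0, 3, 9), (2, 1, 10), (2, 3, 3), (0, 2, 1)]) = 7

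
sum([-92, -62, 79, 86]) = (-92) + (-62) + 79 + 86
= 11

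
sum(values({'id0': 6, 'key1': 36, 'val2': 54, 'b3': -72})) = 24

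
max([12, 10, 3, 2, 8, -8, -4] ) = 12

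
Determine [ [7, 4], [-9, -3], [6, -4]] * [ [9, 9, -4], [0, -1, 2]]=[[63, 59, -20], [-81, -78, 30], [54, 58, -32]]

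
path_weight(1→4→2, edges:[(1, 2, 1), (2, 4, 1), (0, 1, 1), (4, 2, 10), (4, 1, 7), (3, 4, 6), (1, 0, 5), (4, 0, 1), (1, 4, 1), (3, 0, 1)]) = w(1→4)=1 + w(4→2)=10
= 11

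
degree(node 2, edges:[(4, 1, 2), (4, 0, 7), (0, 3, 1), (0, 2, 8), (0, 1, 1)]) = incident: (0,2)
= 1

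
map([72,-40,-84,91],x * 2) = 72*2=144, -40*2=-80, -84*2=-168, 91*2=182
= [144, -80, -168, 182]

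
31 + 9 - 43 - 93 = -96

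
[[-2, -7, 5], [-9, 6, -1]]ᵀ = [[-2, -9], [-7, 6], [5, -1]]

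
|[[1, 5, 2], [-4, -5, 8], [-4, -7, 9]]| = 47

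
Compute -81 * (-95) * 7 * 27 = 1454355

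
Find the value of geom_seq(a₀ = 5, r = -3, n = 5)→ a_0 = 5*(-3)^0 = 5
a_1 = 5*(-3)^1 = -15
a_2 = 5*(-3)^2 = 45
...
= [5, -15, 45, -135, 405]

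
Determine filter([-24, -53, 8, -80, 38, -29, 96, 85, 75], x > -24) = keep x where x > -24: -24✗, -53✗, 8✓, -80✗, 38✓, -29✗, 96✓, 85✓, 75✓
= [8, 38, 96, 85, 75]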